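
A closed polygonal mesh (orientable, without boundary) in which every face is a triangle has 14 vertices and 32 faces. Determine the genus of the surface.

Every face is a triangle, so 2E = 3·32 = 96, giving E = 48.
χ = V − E + F = 14 − 48 + 32 = -2.
For a closed orientable surface χ = 2 − 2g, so g = (2 − (-2))/2 = 2.

2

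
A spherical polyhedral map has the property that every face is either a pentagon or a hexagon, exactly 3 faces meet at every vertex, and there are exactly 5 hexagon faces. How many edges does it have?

Let x be the number of pentagons; then F = 5 + x.
Edge–face incidences: 2E = 6·5 + 5·x = 30 + 5x.
Every vertex has degree 3, so 3V = 2E.
Euler: V − E + F = 2 ⇒ (2E)/3 − E + (5 + x) = 2.
Multiply by 6: 2·(2E) − 3·(2E) + 6·(5 + x) = 12, i.e. 30 + 6x − (30 + 5x) = 12.
Collecting terms: x = 12.
Then 2E = 30 + 5·12 = 90, so E = 45, V = 2E/3 = 30, F = 5 + 12 = 17.

45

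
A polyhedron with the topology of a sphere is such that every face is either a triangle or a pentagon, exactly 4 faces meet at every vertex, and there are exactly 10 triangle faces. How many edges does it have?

Let x be the number of pentagons; then F = 10 + x.
Edge–face incidences: 2E = 3·10 + 5·x = 30 + 5x.
Every vertex has degree 4, so 4V = 2E.
Euler: V − E + F = 2 ⇒ (2E)/4 − E + (10 + x) = 2.
Multiply by 8: 2·(2E) − 4·(2E) + 8·(10 + x) = 16, i.e. 80 + 8x − 2·(30 + 5x) = 16.
Collecting terms: −2x + 20 = 16, so −2x = −4, so x = 2.
Then 2E = 30 + 5·2 = 40, so E = 20, V = 2E/4 = 10, F = 10 + 2 = 12.

20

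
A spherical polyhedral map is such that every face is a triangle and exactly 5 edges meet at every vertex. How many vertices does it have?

Each face has 3 edges and each edge borders two faces, so 2E = 3F.
Each vertex has degree 5, so 5V = 2E and hence V = 3F/5.
Euler: V − E + F = 2 ⇒ (3F/5) − (3F/2) + F = 2.
Multiply by 10: (6 − 15 + 10)F = 20, i.e. 1F = 20.
So F = 20, E = 3·20/2 = 30, V = 3·20/5 = 12.

12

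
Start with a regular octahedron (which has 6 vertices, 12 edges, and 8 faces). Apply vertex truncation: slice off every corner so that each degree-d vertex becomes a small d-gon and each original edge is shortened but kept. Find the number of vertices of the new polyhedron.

Truncation replaces each original edge-end by a new vertex, so V′ = 2E = 24.
Each original edge survives, and each old vertex of degree d contributes d new edges; summing degrees gives Σd = 2E, so E′ = E + 2E = 3E = 36.
Each original face survives and each original vertex becomes one new face: F′ = F + V = 14.

24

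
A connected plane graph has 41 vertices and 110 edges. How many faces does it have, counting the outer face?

Euler's formula for a connected plane graph: V − E + F = 2, so F = 2 − 41 + 110 = 71.

71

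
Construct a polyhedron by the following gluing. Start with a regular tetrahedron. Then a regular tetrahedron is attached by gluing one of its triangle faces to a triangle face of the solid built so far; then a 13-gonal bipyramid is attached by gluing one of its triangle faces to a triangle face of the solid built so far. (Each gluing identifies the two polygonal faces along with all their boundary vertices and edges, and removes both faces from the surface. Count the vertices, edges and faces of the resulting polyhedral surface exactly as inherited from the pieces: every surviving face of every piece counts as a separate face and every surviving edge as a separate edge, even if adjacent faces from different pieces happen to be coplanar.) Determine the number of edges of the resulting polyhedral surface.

A regular tetrahedron: V=4, E=6, F=4.
Attach a regular tetrahedron (V=4, E=6, F=4) along a 3-gon: merge 3 vertices and 3 edges, delete both glued faces → V=5, E=9, F=6.
Attach a 13-gonal bipyramid (V=15, E=39, F=26) along a 3-gon: merge 3 vertices and 3 edges, delete both glued faces → V=17, E=45, F=30.
Check: V − E + F = 17 − 45 + 30 = 2.

45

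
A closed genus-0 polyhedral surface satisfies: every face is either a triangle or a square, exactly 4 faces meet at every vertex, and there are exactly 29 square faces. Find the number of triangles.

Let x be the number of triangles; then F = 29 + x.
Edge–face incidences: 2E = 4·29 + 3·x = 116 + 3x.
Every vertex has degree 4, so 4V = 2E.
Euler: V − E + F = 2 ⇒ (2E)/4 − E + (29 + x) = 2.
Multiply by 8: 2·(2E) − 4·(2E) + 8·(29 + x) = 16, i.e. 232 + 8x − 2·(116 + 3x) = 16.
Collecting terms: 2x = 16, so x = 8.
Then 2E = 116 + 3·8 = 140, so E = 70, V = 2E/4 = 35, F = 29 + 8 = 37.

8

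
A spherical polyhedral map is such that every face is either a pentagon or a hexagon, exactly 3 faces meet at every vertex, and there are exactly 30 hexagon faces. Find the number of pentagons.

12

Let x be the number of pentagons; then F = 30 + x.
Edge–face incidences: 2E = 6·30 + 5·x = 180 + 5x.
Every vertex has degree 3, so 3V = 2E.
Euler: V − E + F = 2 ⇒ (2E)/3 − E + (30 + x) = 2.
Multiply by 6: 2·(2E) − 3·(2E) + 6·(30 + x) = 12, i.e. 180 + 6x − (180 + 5x) = 12.
Collecting terms: x = 12.
Then 2E = 180 + 5·12 = 240, so E = 120, V = 2E/3 = 80, F = 30 + 12 = 42.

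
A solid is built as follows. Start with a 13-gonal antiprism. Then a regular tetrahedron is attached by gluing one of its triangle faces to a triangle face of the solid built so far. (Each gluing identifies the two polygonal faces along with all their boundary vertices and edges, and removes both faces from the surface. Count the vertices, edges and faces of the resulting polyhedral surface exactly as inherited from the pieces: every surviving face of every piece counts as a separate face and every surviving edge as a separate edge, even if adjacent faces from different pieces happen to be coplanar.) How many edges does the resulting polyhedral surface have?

A 13-gonal antiprism: V=26, E=52, F=28.
Attach a regular tetrahedron (V=4, E=6, F=4) along a 3-gon: merge 3 vertices and 3 edges, delete both glued faces → V=27, E=55, F=30.
Check: V − E + F = 27 − 55 + 30 = 2.

55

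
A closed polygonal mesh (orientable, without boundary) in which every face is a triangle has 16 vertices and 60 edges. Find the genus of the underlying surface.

3

Every face is a triangle and each edge borders two faces, so 3F = 2·60, giving F = 40.
χ = V − E + F = 16 − 60 + 40 = -4.
For a closed orientable surface χ = 2 − 2g, so g = (2 − (-4))/2 = 3.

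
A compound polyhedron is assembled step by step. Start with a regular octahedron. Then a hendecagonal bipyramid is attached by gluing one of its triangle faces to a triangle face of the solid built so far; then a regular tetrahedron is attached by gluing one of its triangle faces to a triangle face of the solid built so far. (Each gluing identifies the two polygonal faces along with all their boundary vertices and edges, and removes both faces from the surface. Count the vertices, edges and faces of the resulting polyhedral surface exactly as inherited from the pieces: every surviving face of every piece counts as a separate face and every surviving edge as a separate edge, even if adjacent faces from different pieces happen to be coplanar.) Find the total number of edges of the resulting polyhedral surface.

A regular octahedron: V=6, E=12, F=8.
Attach a hendecagonal bipyramid (V=13, E=33, F=22) along a 3-gon: merge 3 vertices and 3 edges, delete both glued faces → V=16, E=42, F=28.
Attach a regular tetrahedron (V=4, E=6, F=4) along a 3-gon: merge 3 vertices and 3 edges, delete both glued faces → V=17, E=45, F=30.
Check: V − E + F = 17 − 45 + 30 = 2.

45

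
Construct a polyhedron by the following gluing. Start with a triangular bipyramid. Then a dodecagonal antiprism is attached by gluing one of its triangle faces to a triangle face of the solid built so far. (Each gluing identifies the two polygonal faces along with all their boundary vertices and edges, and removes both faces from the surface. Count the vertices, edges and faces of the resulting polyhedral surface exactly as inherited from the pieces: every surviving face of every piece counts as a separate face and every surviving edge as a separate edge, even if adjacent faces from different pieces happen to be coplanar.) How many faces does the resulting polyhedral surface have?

A triangular bipyramid: V=5, E=9, F=6.
Attach a dodecagonal antiprism (V=24, E=48, F=26) along a 3-gon: merge 3 vertices and 3 edges, delete both glued faces → V=26, E=54, F=30.
Check: V − E + F = 26 − 54 + 30 = 2.

30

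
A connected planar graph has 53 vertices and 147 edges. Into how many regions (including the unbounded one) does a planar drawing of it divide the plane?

Euler's formula for a connected plane graph: V − E + F = 2, so F = 2 − 53 + 147 = 96.

96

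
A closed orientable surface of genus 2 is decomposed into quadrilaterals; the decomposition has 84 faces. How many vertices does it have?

82

χ = 2 − 2·2 = -2, and every face is a square so 4F = 2E.
E = 4·84/2 = 168. Then V = -2 + E − F = -2 + 168 − 84 = 82.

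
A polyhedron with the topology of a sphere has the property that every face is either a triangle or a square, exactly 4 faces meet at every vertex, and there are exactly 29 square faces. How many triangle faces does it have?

Let x be the number of triangles; then F = 29 + x.
Edge–face incidences: 2E = 4·29 + 3·x = 116 + 3x.
Every vertex has degree 4, so 4V = 2E.
Euler: V − E + F = 2 ⇒ (2E)/4 − E + (29 + x) = 2.
Multiply by 8: 2·(2E) − 4·(2E) + 8·(29 + x) = 16, i.e. 232 + 8x − 2·(116 + 3x) = 16.
Collecting terms: 2x = 16, so x = 8.
Then 2E = 116 + 3·8 = 140, so E = 70, V = 2E/4 = 35, F = 29 + 8 = 37.

8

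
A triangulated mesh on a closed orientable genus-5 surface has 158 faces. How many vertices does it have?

χ = 2 − 2·5 = -8, and every face is a triangle so 3F = 2E.
E = 3·158/2 = 237. Then V = -8 + E − F = -8 + 237 − 158 = 71.

71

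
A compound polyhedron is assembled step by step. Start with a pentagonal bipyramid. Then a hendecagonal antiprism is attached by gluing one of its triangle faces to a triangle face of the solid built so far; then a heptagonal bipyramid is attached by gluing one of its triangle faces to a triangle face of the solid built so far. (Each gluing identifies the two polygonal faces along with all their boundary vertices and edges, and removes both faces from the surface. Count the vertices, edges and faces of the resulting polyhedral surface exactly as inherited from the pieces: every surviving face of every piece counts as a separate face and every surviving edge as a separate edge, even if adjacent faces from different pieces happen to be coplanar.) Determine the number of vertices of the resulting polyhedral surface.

32

A pentagonal bipyramid: V=7, E=15, F=10.
Attach a hendecagonal antiprism (V=22, E=44, F=24) along a 3-gon: merge 3 vertices and 3 edges, delete both glued faces → V=26, E=56, F=32.
Attach a heptagonal bipyramid (V=9, E=21, F=14) along a 3-gon: merge 3 vertices and 3 edges, delete both glued faces → V=32, E=74, F=44.
Check: V − E + F = 32 − 74 + 44 = 2.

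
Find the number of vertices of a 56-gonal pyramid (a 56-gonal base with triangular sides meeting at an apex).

57

A pyramid on an n-gon base has one n-gon and n triangles: V = 56 + 1 = 57, E = 2·56 = 112, F = 56 + 1 = 57.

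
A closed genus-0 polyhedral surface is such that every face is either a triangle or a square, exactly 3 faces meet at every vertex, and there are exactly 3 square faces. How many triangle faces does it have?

2

Let x be the number of triangles; then F = 3 + x.
Edge–face incidences: 2E = 4·3 + 3·x = 12 + 3x.
Every vertex has degree 3, so 3V = 2E.
Euler: V − E + F = 2 ⇒ (2E)/3 − E + (3 + x) = 2.
Multiply by 6: 2·(2E) − 3·(2E) + 6·(3 + x) = 12, i.e. 18 + 6x − (12 + 3x) = 12.
Collecting terms: 3x + 6 = 12, so 3x = 6, so x = 2.
Then 2E = 12 + 3·2 = 18, so E = 9, V = 2E/3 = 6, F = 3 + 2 = 5.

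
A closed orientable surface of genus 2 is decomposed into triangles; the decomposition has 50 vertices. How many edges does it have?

156

χ = 2 − 2·2 = -2, and every face is a triangle so 3F = 2E.
V − E + F = -2 with E = 3F/2 gives 50 − (3/2 − 1)·F = -2, so F = 104 and E = 156.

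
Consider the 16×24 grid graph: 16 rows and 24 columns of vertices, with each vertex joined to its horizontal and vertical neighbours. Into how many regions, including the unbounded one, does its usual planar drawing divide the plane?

346

The grid has V = 16·24 = 384 vertices and E = 16·23 + 24·15 = 728 edges.
F = 2 − V + E = 2 − 384 + 728 = 346.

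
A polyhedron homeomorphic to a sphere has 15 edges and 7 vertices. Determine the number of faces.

10

Here V − E + F = 2.
F = 2 − V + E = 2 − 7 + 15 = 10.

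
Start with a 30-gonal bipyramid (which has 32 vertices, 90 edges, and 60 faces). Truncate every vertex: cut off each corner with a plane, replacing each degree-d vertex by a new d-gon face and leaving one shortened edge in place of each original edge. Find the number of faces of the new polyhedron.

Truncation replaces each original edge-end by a new vertex, so V′ = 2E = 180.
Each original edge survives, and each old vertex of degree d contributes d new edges; summing degrees gives Σd = 2E, so E′ = E + 2E = 3E = 270.
Each original face survives and each original vertex becomes one new face: F′ = F + V = 92.

92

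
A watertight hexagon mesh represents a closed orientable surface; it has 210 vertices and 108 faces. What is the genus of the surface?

4

Every face is a hexagon, so 2E = 6·108 = 648, giving E = 324.
χ = V − E + F = 210 − 324 + 108 = -6.
For a closed orientable surface χ = 2 − 2g, so g = (2 − (-6))/2 = 4.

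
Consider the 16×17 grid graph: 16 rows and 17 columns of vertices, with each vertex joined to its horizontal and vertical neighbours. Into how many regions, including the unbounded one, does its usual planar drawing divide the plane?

The grid has V = 16·17 = 272 vertices and E = 16·16 + 17·15 = 511 edges.
F = 2 − V + E = 2 − 272 + 511 = 241.

241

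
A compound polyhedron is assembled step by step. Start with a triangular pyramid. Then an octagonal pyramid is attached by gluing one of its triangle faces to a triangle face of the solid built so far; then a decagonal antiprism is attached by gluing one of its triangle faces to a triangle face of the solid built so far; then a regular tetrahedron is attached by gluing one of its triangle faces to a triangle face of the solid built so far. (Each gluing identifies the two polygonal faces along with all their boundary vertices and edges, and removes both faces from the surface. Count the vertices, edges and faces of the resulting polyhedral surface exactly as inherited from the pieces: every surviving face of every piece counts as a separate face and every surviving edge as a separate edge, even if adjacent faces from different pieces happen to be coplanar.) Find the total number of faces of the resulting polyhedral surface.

A triangular pyramid: V=4, E=6, F=4.
Attach an octagonal pyramid (V=9, E=16, F=9) along a 3-gon: merge 3 vertices and 3 edges, delete both glued faces → V=10, E=19, F=11.
Attach a decagonal antiprism (V=20, E=40, F=22) along a 3-gon: merge 3 vertices and 3 edges, delete both glued faces → V=27, E=56, F=31.
Attach a regular tetrahedron (V=4, E=6, F=4) along a 3-gon: merge 3 vertices and 3 edges, delete both glued faces → V=28, E=59, F=33.
Check: V − E + F = 28 − 59 + 33 = 2.

33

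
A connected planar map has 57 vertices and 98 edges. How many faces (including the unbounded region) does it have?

Euler's formula for a connected plane graph: V − E + F = 2, so F = 2 − 57 + 98 = 43.

43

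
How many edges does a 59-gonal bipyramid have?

177

A bipyramid over an n-gon has 2n triangular faces and n + 2 vertices: V = 59 + 2 = 61, E = 3·59 = 177, F = 2·59 = 118.
Check: V − E + F = 61 − 177 + 118 = 2.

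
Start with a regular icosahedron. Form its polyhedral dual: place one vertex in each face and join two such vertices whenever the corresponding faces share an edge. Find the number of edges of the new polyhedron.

30

The base solid has V = 12, E = 30, F = 20.
The dual swaps V and F and preserves E: V′ = F = 20, E′ = E = 30, F′ = V = 12.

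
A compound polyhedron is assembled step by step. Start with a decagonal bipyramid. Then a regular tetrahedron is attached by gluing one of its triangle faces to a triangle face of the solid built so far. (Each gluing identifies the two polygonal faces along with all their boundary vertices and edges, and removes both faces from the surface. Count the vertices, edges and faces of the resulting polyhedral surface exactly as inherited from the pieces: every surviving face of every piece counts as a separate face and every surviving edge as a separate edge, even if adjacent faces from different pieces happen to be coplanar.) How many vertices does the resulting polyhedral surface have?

A decagonal bipyramid: V=12, E=30, F=20.
Attach a regular tetrahedron (V=4, E=6, F=4) along a 3-gon: merge 3 vertices and 3 edges, delete both glued faces → V=13, E=33, F=22.
Check: V − E + F = 13 − 33 + 22 = 2.

13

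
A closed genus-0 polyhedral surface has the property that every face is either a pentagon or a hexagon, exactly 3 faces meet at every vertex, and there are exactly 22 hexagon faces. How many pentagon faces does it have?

12

Let x be the number of pentagons; then F = 22 + x.
Edge–face incidences: 2E = 6·22 + 5·x = 132 + 5x.
Every vertex has degree 3, so 3V = 2E.
Euler: V − E + F = 2 ⇒ (2E)/3 − E + (22 + x) = 2.
Multiply by 6: 2·(2E) − 3·(2E) + 6·(22 + x) = 12, i.e. 132 + 6x − (132 + 5x) = 12.
Collecting terms: x = 12.
Then 2E = 132 + 5·12 = 192, so E = 96, V = 2E/3 = 64, F = 22 + 12 = 34.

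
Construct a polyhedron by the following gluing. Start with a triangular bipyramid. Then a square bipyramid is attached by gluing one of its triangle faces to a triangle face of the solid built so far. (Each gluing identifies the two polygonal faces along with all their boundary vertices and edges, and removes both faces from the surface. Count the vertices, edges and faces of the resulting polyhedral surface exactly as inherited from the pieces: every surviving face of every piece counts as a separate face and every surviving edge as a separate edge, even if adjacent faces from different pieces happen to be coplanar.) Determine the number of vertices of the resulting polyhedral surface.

A triangular bipyramid: V=5, E=9, F=6.
Attach a square bipyramid (V=6, E=12, F=8) along a 3-gon: merge 3 vertices and 3 edges, delete both glued faces → V=8, E=18, F=12.
Check: V − E + F = 8 − 18 + 12 = 2.

8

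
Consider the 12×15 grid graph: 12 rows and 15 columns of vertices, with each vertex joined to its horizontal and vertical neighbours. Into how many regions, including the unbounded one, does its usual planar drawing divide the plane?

155

The grid has V = 12·15 = 180 vertices and E = 12·14 + 15·11 = 333 edges.
F = 2 − V + E = 2 − 180 + 333 = 155.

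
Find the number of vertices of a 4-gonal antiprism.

An antiprism on an n-gon has two n-gon caps and 2n triangles: V = 2·4 = 8, E = 4·4 = 16, F = 2·4 + 2 = 10.
Check: V − E + F = 8 − 16 + 10 = 2.

8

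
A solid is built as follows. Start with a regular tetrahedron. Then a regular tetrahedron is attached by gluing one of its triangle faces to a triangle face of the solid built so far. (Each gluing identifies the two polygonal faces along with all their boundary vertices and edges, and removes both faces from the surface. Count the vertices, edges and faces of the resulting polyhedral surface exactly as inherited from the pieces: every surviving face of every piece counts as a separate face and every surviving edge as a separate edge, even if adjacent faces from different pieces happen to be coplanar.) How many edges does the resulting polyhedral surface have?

A regular tetrahedron: V=4, E=6, F=4.
Attach a regular tetrahedron (V=4, E=6, F=4) along a 3-gon: merge 3 vertices and 3 edges, delete both glued faces → V=5, E=9, F=6.
Check: V − E + F = 5 − 9 + 6 = 2.

9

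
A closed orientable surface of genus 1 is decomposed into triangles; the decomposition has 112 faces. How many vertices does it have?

χ = 2 − 2·1 = 0, and every face is a triangle so 3F = 2E.
E = 3·112/2 = 168. Then V = 0 + E − F = 0 + 168 − 112 = 56.

56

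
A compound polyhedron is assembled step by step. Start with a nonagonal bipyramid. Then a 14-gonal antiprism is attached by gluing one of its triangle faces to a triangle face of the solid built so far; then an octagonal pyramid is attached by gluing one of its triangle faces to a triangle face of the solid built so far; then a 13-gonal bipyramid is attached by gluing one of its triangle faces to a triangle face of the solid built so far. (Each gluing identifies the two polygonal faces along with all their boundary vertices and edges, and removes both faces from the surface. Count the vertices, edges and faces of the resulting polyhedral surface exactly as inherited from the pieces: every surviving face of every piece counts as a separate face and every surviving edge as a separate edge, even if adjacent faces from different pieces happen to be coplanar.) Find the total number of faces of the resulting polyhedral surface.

A nonagonal bipyramid: V=11, E=27, F=18.
Attach a 14-gonal antiprism (V=28, E=56, F=30) along a 3-gon: merge 3 vertices and 3 edges, delete both glued faces → V=36, E=80, F=46.
Attach an octagonal pyramid (V=9, E=16, F=9) along a 3-gon: merge 3 vertices and 3 edges, delete both glued faces → V=42, E=93, F=53.
Attach a 13-gonal bipyramid (V=15, E=39, F=26) along a 3-gon: merge 3 vertices and 3 edges, delete both glued faces → V=54, E=129, F=77.
Check: V − E + F = 54 − 129 + 77 = 2.

77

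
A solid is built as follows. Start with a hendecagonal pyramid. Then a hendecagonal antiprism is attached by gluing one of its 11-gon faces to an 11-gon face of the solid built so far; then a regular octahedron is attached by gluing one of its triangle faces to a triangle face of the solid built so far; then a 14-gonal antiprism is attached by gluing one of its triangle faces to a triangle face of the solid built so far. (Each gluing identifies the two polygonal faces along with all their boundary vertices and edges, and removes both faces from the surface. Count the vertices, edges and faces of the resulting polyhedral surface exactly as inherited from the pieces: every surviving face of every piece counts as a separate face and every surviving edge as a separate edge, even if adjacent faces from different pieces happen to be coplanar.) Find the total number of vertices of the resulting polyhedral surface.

51

A hendecagonal pyramid: V=12, E=22, F=12.
Attach a hendecagonal antiprism (V=22, E=44, F=24) along an 11-gon: merge 11 vertices and 11 edges, delete both glued faces → V=23, E=55, F=34.
Attach a regular octahedron (V=6, E=12, F=8) along a 3-gon: merge 3 vertices and 3 edges, delete both glued faces → V=26, E=64, F=40.
Attach a 14-gonal antiprism (V=28, E=56, F=30) along a 3-gon: merge 3 vertices and 3 edges, delete both glued faces → V=51, E=117, F=68.
Check: V − E + F = 51 − 117 + 68 = 2.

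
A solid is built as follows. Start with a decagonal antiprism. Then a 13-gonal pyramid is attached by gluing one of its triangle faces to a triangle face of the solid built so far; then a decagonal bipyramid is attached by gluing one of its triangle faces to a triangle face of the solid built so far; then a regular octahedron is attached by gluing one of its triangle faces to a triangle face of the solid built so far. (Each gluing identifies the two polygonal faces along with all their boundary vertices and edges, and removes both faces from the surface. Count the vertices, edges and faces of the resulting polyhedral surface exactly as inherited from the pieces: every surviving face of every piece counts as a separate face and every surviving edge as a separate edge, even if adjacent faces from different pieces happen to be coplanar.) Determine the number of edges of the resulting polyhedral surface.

A decagonal antiprism: V=20, E=40, F=22.
Attach a 13-gonal pyramid (V=14, E=26, F=14) along a 3-gon: merge 3 vertices and 3 edges, delete both glued faces → V=31, E=63, F=34.
Attach a decagonal bipyramid (V=12, E=30, F=20) along a 3-gon: merge 3 vertices and 3 edges, delete both glued faces → V=40, E=90, F=52.
Attach a regular octahedron (V=6, E=12, F=8) along a 3-gon: merge 3 vertices and 3 edges, delete both glued faces → V=43, E=99, F=58.
Check: V − E + F = 43 − 99 + 58 = 2.

99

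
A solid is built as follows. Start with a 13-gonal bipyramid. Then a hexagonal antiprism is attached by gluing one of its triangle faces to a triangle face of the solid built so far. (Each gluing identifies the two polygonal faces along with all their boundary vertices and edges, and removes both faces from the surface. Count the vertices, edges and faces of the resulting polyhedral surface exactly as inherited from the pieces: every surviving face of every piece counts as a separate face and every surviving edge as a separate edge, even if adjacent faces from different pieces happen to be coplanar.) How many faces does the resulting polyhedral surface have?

A 13-gonal bipyramid: V=15, E=39, F=26.
Attach a hexagonal antiprism (V=12, E=24, F=14) along a 3-gon: merge 3 vertices and 3 edges, delete both glued faces → V=24, E=60, F=38.
Check: V − E + F = 24 − 60 + 38 = 2.

38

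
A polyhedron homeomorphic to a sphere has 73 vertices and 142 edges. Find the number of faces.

71

Here V − E + F = 2.
F = 2 − V + E = 2 − 73 + 142 = 71.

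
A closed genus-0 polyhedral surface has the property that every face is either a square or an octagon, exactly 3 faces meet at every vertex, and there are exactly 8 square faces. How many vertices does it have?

16

Let x be the number of octagons; then F = 8 + x.
Edge–face incidences: 2E = 4·8 + 8·x = 32 + 8x.
Every vertex has degree 3, so 3V = 2E.
Euler: V − E + F = 2 ⇒ (2E)/3 − E + (8 + x) = 2.
Multiply by 6: 2·(2E) − 3·(2E) + 6·(8 + x) = 12, i.e. 48 + 6x − (32 + 8x) = 12.
Collecting terms: −2x + 16 = 12, so −2x = −4, so x = 2.
Then 2E = 32 + 8·2 = 48, so E = 24, V = 2E/3 = 16, F = 8 + 2 = 10.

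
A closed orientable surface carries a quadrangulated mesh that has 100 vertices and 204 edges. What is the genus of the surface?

Every face is a square and each edge borders two faces, so 4F = 2·204, giving F = 102.
χ = V − E + F = 100 − 204 + 102 = -2.
For a closed orientable surface χ = 2 − 2g, so g = (2 − (-2))/2 = 2.

2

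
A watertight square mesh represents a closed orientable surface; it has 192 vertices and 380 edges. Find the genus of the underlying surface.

0

Every face is a square and each edge borders two faces, so 4F = 2·380, giving F = 190.
χ = V − E + F = 192 − 380 + 190 = 2.
For a closed orientable surface χ = 2 − 2g, so g = (2 − (2))/2 = 0.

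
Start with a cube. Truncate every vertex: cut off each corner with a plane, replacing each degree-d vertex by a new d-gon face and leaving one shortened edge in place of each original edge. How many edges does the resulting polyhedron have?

The base solid has V = 8, E = 12, F = 6.
Truncation replaces each original edge-end by a new vertex, so V′ = 2E = 24.
Each original edge survives, and each old vertex of degree d contributes d new edges; summing degrees gives Σd = 2E, so E′ = E + 2E = 3E = 36.
Each original face survives and each original vertex becomes one new face: F′ = F + V = 14.

36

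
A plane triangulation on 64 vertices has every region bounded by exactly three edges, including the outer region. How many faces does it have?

124

In a plane triangulation 3F = 2E and V − E + F = 2, so F = 2V − 4 = 2·64 − 4 = 124.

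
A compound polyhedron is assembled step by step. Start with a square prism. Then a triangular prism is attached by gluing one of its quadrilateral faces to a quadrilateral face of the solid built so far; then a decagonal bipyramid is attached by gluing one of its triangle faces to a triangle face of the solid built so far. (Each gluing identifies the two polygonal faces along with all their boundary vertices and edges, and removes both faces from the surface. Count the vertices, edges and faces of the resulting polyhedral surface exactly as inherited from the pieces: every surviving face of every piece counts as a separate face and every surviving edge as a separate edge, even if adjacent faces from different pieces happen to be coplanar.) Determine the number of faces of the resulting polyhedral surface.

27

A square prism: V=8, E=12, F=6.
Attach a triangular prism (V=6, E=9, F=5) along a 4-gon: merge 4 vertices and 4 edges, delete both glued faces → V=10, E=17, F=9.
Attach a decagonal bipyramid (V=12, E=30, F=20) along a 3-gon: merge 3 vertices and 3 edges, delete both glued faces → V=19, E=44, F=27.
Check: V − E + F = 19 − 44 + 27 = 2.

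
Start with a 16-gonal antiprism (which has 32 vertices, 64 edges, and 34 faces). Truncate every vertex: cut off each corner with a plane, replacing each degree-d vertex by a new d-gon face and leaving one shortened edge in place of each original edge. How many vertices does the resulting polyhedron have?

128

Truncation replaces each original edge-end by a new vertex, so V′ = 2E = 128.
Each original edge survives, and each old vertex of degree d contributes d new edges; summing degrees gives Σd = 2E, so E′ = E + 2E = 3E = 192.
Each original face survives and each original vertex becomes one new face: F′ = F + V = 66.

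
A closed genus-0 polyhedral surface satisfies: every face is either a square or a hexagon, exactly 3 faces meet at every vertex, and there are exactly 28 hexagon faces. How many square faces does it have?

Let x be the number of squares; then F = 28 + x.
Edge–face incidences: 2E = 6·28 + 4·x = 168 + 4x.
Every vertex has degree 3, so 3V = 2E.
Euler: V − E + F = 2 ⇒ (2E)/3 − E + (28 + x) = 2.
Multiply by 6: 2·(2E) − 3·(2E) + 6·(28 + x) = 12, i.e. 168 + 6x − (168 + 4x) = 12.
Collecting terms: 2x = 12, so x = 6.
Then 2E = 168 + 4·6 = 192, so E = 96, V = 2E/3 = 64, F = 28 + 6 = 34.

6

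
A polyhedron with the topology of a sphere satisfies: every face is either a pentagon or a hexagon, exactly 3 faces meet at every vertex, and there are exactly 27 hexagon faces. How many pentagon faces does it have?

12

Let x be the number of pentagons; then F = 27 + x.
Edge–face incidences: 2E = 6·27 + 5·x = 162 + 5x.
Every vertex has degree 3, so 3V = 2E.
Euler: V − E + F = 2 ⇒ (2E)/3 − E + (27 + x) = 2.
Multiply by 6: 2·(2E) − 3·(2E) + 6·(27 + x) = 12, i.e. 162 + 6x − (162 + 5x) = 12.
Collecting terms: x = 12.
Then 2E = 162 + 5·12 = 222, so E = 111, V = 2E/3 = 74, F = 27 + 12 = 39.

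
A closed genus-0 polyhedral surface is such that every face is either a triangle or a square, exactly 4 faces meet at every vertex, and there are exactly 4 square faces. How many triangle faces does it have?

Let x be the number of triangles; then F = 4 + x.
Edge–face incidences: 2E = 4·4 + 3·x = 16 + 3x.
Every vertex has degree 4, so 4V = 2E.
Euler: V − E + F = 2 ⇒ (2E)/4 − E + (4 + x) = 2.
Multiply by 8: 2·(2E) − 4·(2E) + 8·(4 + x) = 16, i.e. 32 + 8x − 2·(16 + 3x) = 16.
Collecting terms: 2x = 16, so x = 8.
Then 2E = 16 + 3·8 = 40, so E = 20, V = 2E/4 = 10, F = 4 + 8 = 12.

8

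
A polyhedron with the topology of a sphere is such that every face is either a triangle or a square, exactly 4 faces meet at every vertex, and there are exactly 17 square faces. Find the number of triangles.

Let x be the number of triangles; then F = 17 + x.
Edge–face incidences: 2E = 4·17 + 3·x = 68 + 3x.
Every vertex has degree 4, so 4V = 2E.
Euler: V − E + F = 2 ⇒ (2E)/4 − E + (17 + x) = 2.
Multiply by 8: 2·(2E) − 4·(2E) + 8·(17 + x) = 16, i.e. 136 + 8x − 2·(68 + 3x) = 16.
Collecting terms: 2x = 16, so x = 8.
Then 2E = 68 + 3·8 = 92, so E = 46, V = 2E/4 = 23, F = 17 + 8 = 25.

8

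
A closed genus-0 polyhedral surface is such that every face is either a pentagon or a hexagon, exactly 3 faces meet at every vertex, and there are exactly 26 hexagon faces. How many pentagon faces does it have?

Let x be the number of pentagons; then F = 26 + x.
Edge–face incidences: 2E = 6·26 + 5·x = 156 + 5x.
Every vertex has degree 3, so 3V = 2E.
Euler: V − E + F = 2 ⇒ (2E)/3 − E + (26 + x) = 2.
Multiply by 6: 2·(2E) − 3·(2E) + 6·(26 + x) = 12, i.e. 156 + 6x − (156 + 5x) = 12.
Collecting terms: x = 12.
Then 2E = 156 + 5·12 = 216, so E = 108, V = 2E/3 = 72, F = 26 + 12 = 38.

12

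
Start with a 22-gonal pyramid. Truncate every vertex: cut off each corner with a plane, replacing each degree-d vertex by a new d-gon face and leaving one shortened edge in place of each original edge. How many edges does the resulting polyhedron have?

The base solid has V = 23, E = 44, F = 23.
Truncation replaces each original edge-end by a new vertex, so V′ = 2E = 88.
Each original edge survives, and each old vertex of degree d contributes d new edges; summing degrees gives Σd = 2E, so E′ = E + 2E = 3E = 132.
Each original face survives and each original vertex becomes one new face: F′ = F + V = 46.

132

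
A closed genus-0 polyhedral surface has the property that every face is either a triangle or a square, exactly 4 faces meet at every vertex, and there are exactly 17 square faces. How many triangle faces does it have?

8

Let x be the number of triangles; then F = 17 + x.
Edge–face incidences: 2E = 4·17 + 3·x = 68 + 3x.
Every vertex has degree 4, so 4V = 2E.
Euler: V − E + F = 2 ⇒ (2E)/4 − E + (17 + x) = 2.
Multiply by 8: 2·(2E) − 4·(2E) + 8·(17 + x) = 16, i.e. 136 + 8x − 2·(68 + 3x) = 16.
Collecting terms: 2x = 16, so x = 8.
Then 2E = 68 + 3·8 = 92, so E = 46, V = 2E/4 = 23, F = 17 + 8 = 25.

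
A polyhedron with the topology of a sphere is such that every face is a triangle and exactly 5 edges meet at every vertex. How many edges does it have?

Each face has 3 edges and each edge borders two faces, so 2E = 3F.
Each vertex has degree 5, so 5V = 2E and hence V = 3F/5.
Euler: V − E + F = 2 ⇒ (3F/5) − (3F/2) + F = 2.
Multiply by 10: (6 − 15 + 10)F = 20, i.e. 1F = 20.
So F = 20, E = 3·20/2 = 30, V = 3·20/5 = 12.

30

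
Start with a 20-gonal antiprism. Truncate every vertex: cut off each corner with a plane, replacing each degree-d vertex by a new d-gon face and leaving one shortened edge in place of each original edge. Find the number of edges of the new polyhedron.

The base solid has V = 40, E = 80, F = 42.
Truncation replaces each original edge-end by a new vertex, so V′ = 2E = 160.
Each original edge survives, and each old vertex of degree d contributes d new edges; summing degrees gives Σd = 2E, so E′ = E + 2E = 3E = 240.
Each original face survives and each original vertex becomes one new face: F′ = F + V = 82.

240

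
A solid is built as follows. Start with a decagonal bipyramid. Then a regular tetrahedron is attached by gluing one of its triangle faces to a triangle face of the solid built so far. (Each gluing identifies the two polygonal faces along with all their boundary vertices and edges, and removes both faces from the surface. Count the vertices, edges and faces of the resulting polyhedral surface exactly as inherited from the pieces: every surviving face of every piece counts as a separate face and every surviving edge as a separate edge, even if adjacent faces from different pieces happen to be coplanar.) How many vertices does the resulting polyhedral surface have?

A decagonal bipyramid: V=12, E=30, F=20.
Attach a regular tetrahedron (V=4, E=6, F=4) along a 3-gon: merge 3 vertices and 3 edges, delete both glued faces → V=13, E=33, F=22.
Check: V − E + F = 13 − 33 + 22 = 2.

13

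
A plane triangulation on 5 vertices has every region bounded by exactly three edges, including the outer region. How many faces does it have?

6

In a plane triangulation 3F = 2E and V − E + F = 2, so F = 2V − 4 = 2·5 − 4 = 6.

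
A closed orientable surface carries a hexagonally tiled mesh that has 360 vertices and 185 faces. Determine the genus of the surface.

6

Every face is a hexagon, so 2E = 6·185 = 1110, giving E = 555.
χ = V − E + F = 360 − 555 + 185 = -10.
For a closed orientable surface χ = 2 − 2g, so g = (2 − (-10))/2 = 6.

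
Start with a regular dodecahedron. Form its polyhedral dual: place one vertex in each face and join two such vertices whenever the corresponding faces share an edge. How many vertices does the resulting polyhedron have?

The base solid has V = 20, E = 30, F = 12.
The dual swaps V and F and preserves E: V′ = F = 12, E′ = E = 30, F′ = V = 20.

12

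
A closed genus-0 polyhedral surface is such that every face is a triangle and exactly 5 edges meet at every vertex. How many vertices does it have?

Each face has 3 edges and each edge borders two faces, so 2E = 3F.
Each vertex has degree 5, so 5V = 2E and hence V = 3F/5.
Euler: V − E + F = 2 ⇒ (3F/5) − (3F/2) + F = 2.
Multiply by 10: (6 − 15 + 10)F = 20, i.e. 1F = 20.
So F = 20, E = 3·20/2 = 30, V = 3·20/5 = 12.

12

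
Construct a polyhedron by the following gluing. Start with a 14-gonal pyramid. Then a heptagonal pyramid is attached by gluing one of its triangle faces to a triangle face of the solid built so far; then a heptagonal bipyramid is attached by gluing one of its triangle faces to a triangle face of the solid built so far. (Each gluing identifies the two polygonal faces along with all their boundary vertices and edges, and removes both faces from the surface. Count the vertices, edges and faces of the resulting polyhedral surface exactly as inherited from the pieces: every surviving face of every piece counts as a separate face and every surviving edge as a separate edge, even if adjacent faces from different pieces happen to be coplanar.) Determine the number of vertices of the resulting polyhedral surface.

26

A 14-gonal pyramid: V=15, E=28, F=15.
Attach a heptagonal pyramid (V=8, E=14, F=8) along a 3-gon: merge 3 vertices and 3 edges, delete both glued faces → V=20, E=39, F=21.
Attach a heptagonal bipyramid (V=9, E=21, F=14) along a 3-gon: merge 3 vertices and 3 edges, delete both glued faces → V=26, E=57, F=33.
Check: V − E + F = 26 − 57 + 33 = 2.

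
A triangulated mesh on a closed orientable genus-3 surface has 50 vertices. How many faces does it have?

χ = 2 − 2·3 = -4, and every face is a triangle so 3F = 2E.
V − E + F = -4 with E = 3F/2 gives 50 − (3/2 − 1)·F = -4, so F = 108 and E = 162.

108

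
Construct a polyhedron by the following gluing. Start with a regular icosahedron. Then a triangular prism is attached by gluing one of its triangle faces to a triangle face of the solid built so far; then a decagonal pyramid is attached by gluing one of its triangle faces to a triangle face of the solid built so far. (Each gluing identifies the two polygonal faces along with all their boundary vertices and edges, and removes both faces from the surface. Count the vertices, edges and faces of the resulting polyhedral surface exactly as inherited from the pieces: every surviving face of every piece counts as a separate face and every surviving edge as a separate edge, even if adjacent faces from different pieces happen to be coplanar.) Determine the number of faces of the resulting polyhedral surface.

A regular icosahedron: V=12, E=30, F=20.
Attach a triangular prism (V=6, E=9, F=5) along a 3-gon: merge 3 vertices and 3 edges, delete both glued faces → V=15, E=36, F=23.
Attach a decagonal pyramid (V=11, E=20, F=11) along a 3-gon: merge 3 vertices and 3 edges, delete both glued faces → V=23, E=53, F=32.
Check: V − E + F = 23 − 53 + 32 = 2.

32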